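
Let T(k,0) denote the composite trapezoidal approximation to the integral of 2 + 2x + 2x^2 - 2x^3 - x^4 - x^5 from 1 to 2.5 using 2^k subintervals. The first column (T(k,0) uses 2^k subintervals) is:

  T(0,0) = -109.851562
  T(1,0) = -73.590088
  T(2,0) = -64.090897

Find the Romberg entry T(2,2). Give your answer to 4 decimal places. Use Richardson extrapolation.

-60.8859

Richardson extrapolation on the trapezoidal column (denominator 4−1=3):
T(1,1) = (4·(-73.590088) − (-109.851562)) / 3 = -61.502930
T(2,1) = (4·(-64.090897) − (-73.590088)) / 3 = -60.924500
T(2,2) = -60.924500 + (-60.924500 − (-61.502930))/15 = -60.885938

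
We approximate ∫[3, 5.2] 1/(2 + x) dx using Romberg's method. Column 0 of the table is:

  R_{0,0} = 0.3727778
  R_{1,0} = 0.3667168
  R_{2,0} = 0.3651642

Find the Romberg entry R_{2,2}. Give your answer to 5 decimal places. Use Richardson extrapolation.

R_{1,1} = 0.3667168 + (0.3667168 − 0.3727778)/3 = 0.3646965
R_{2,1} = (4·0.3651642 − 0.3667168) / 3 = 0.3646467
R_{2,2} = (16·0.3646467 − 0.3646965) / 15 = 0.3646434

0.36464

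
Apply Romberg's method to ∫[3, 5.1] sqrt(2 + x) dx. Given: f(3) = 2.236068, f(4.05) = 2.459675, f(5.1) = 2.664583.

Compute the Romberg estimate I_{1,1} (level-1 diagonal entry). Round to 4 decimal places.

5.1588

I_{0,0} (trapezoid, 1 panel, h=2.1000): 5.145684
I_{1,0} (trapezoid, 2 panels, h=1.0500): 5.155501
I_{1,1} = 5.155501 + (5.155501 − 5.145684)/3 = 5.158773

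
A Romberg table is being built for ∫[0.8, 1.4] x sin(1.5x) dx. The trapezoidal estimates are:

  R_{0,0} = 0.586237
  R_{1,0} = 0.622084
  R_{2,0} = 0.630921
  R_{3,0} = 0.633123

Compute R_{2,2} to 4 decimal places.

0.6339

Richardson extrapolation on the trapezoidal column (denominator 4−1=3):
R_{1,1} = (4·0.622084 − 0.586237) / 3 = 0.634033
R_{2,1} = 0.630921 + (0.630921 − 0.622084)/3 = 0.633867
R_{2,2} = (16·0.633867 − 0.634033) / 15 = 0.633856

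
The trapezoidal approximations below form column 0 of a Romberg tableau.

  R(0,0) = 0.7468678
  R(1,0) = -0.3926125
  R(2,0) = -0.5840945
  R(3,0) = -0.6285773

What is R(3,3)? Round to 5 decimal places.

-0.64316

Richardson extrapolation on the trapezoidal column (denominator 4−1=3):
R(1,1) = -0.3926125 + (-0.3926125 − 0.7468678)/3 = -0.7724393
R(2,1) = -0.5840945 + (-0.5840945 − (-0.3926125))/3 = -0.6479218
R(3,1) = (4·(-0.6285773) − (-0.5840945)) / 3 = -0.6434049
R(2,2) = -0.6479218 + (-0.6479218 − (-0.7724393))/15 = -0.6396206
R(3,2) = (16·(-0.6434049) − (-0.6479218)) / 15 = -0.6431038
R(3,3) = (64·(-0.6431038) − (-0.6396206)) / 63 = -0.6431591
(Column j=1 coincides with Simpson's rule on the same nodes.)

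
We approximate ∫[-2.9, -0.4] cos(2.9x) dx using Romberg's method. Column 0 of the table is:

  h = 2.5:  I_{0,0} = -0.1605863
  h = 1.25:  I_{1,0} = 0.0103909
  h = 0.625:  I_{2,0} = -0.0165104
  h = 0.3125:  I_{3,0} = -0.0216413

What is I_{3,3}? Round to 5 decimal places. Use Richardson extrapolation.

I_{1,1} = 0.0103909 + (0.0103909 − (-0.1605863))/3 = 0.0673833
I_{2,1} = (4·(-0.0165104) − 0.0103909) / 3 = -0.0254775
I_{3,1} = -0.0216413 + (-0.0216413 − (-0.0165104))/3 = -0.0233516
I_{2,2} = (16·(-0.0254775) − 0.0673833) / 15 = -0.0316682
I_{3,2} = (16·(-0.0233516) − (-0.0254775)) / 15 = -0.0232099
I_{3,3} = -0.0232099 + (-0.0232099 − (-0.0316682))/63 = -0.0230756

-0.02308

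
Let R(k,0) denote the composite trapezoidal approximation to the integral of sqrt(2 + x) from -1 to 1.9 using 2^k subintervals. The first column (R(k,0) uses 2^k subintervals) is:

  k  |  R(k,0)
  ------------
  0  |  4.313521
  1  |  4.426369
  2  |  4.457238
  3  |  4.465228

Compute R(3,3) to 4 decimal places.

Richardson extrapolation on the trapezoidal column (denominator 4−1=3):
R(1,1) = 4.426369 + (4.426369 − 4.313521)/3 = 4.463985
R(2,1) = (4·4.457238 − 4.426369) / 3 = 4.467528
R(3,1) = (4·4.465228 − 4.457238) / 3 = 4.467891
R(2,2) = 4.467528 + (4.467528 − 4.463985)/15 = 4.467764
R(3,2) = 4.467891 + (4.467891 − 4.467528)/15 = 4.467915
R(3,3) = 4.467915 + (4.467915 − 4.467764)/63 = 4.467917
(Column j=1 coincides with Simpson's rule on the same nodes.)

4.4679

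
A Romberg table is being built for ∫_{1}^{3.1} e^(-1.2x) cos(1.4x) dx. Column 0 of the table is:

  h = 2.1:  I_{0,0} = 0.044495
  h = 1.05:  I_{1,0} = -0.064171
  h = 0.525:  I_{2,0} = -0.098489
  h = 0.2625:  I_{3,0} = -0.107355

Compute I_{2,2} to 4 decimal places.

-0.1106

I_{1,1} = -0.064171 + (-0.064171 − 0.044495)/3 = -0.100393
I_{2,1} = -0.098489 + (-0.098489 − (-0.064171))/3 = -0.109928
I_{2,2} = (16·(-0.109928) − (-0.100393)) / 15 = -0.110564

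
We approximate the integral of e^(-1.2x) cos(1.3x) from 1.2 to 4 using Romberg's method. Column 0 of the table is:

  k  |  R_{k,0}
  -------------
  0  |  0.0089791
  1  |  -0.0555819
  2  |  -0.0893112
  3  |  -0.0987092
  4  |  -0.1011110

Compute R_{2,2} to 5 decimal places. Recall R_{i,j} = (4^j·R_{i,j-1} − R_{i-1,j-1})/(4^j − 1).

Richardson extrapolation on the trapezoidal column (denominator 4−1=3):
R_{1,1} = (4·(-0.0555819) − 0.0089791) / 3 = -0.0771022
R_{2,1} = -0.0893112 + (-0.0893112 − (-0.0555819))/3 = -0.1005543
R_{2,2} = (16·(-0.1005543) − (-0.0771022)) / 15 = -0.1021178

-0.10212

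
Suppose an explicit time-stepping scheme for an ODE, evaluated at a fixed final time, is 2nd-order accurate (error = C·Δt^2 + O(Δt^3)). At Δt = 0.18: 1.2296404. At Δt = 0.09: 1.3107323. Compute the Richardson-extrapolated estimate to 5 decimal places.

1.33776

The leading error scales as Δt^2; refining by a factor of 2 reduces it by 2^2 = 4.
Extrapolated value = (4·A(Δt/2) − A(Δt)) / (4 − 1)
= (4·1.3107323 − 1.2296404) / 3
= 4.0132888 / 3 = 1.3377629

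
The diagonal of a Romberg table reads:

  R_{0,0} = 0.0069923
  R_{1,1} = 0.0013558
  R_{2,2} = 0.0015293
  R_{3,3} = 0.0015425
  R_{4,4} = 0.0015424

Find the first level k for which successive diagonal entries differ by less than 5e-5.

k = 3

|R_{1,1} − R_{0,0}| = 0.0056365 ≥ 5e-5
|R_{2,2} − R_{1,1}| = 0.0001735 ≥ 5e-5
|R_{3,3} − R_{2,2}| = 0.0000132 < 5e-5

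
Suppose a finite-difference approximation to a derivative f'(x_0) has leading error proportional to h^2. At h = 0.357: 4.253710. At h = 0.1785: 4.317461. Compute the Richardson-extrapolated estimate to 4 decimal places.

The leading error scales as h^2; refining by a factor of 2 reduces it by 2^2 = 4.
Extrapolated value = (4·A(h/2) − A(h)) / (4 − 1)
= (4·4.317461 − 4.253710) / 3
= 13.016134 / 3 = 4.338711

4.3387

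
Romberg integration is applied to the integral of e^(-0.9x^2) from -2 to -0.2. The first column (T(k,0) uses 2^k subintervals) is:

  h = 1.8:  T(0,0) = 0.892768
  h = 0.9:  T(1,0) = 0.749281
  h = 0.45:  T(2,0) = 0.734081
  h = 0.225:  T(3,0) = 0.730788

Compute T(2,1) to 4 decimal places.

0.7290

Richardson extrapolation on the trapezoidal column (denominator 4−1=3):
T(2,1) = 0.734081 + (0.734081 − 0.749281)/3 = 0.729014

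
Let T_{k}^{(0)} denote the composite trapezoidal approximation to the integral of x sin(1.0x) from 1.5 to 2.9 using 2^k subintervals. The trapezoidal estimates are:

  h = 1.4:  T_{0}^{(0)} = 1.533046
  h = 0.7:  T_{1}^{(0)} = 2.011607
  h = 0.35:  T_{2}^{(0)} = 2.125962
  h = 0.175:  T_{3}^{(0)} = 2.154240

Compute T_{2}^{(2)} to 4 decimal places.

T_{1}^{(1)} = (4·2.011607 − 1.533046) / 3 = 2.171127
T_{2}^{(1)} = (4·2.125962 − 2.011607) / 3 = 2.164080
T_{2}^{(2)} = 2.164080 + (2.164080 − 2.171127)/15 = 2.163610

2.1636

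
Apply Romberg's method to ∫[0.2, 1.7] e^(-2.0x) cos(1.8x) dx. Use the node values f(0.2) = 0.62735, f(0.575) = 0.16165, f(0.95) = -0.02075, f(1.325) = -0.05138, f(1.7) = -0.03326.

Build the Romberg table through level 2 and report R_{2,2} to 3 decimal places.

R_{0,0} (trapezoid, 1 panel, h=1.5000): 0.44557
R_{1,0} (trapezoid, 2 panels, h=0.7500): 0.20722
R_{2,0} (trapezoid, 4 panels, h=0.3750): 0.14496
R_{1,1} = 0.20722 + (0.20722 − 0.44557)/3 = 0.12777
R_{2,1} = 0.14496 + (0.14496 − 0.20722)/3 = 0.12421
R_{2,2} = 0.12421 + (0.12421 − 0.12777)/15 = 0.12397

0.124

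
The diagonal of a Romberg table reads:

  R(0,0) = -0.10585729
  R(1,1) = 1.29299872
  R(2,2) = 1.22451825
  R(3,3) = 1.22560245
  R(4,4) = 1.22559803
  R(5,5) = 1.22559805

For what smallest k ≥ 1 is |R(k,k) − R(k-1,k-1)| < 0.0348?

|R(1,1) − R(0,0)| = 1.39885601 ≥ 0.0348
|R(2,2) − R(1,1)| = 0.06848047 ≥ 0.0348
|R(3,3) − R(2,2)| = 0.00108420 < 0.0348

k = 3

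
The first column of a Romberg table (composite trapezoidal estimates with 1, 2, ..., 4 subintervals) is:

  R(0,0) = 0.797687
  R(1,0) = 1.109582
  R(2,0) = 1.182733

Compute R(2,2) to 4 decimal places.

1.2067

R(1,1) = (4·1.109582 − 0.797687) / 3 = 1.213547
R(2,1) = (4·1.182733 − 1.109582) / 3 = 1.207117
R(2,2) = 1.207117 + (1.207117 − 1.213547)/15 = 1.206688
(Column j=1 coincides with Simpson's rule on the same nodes.)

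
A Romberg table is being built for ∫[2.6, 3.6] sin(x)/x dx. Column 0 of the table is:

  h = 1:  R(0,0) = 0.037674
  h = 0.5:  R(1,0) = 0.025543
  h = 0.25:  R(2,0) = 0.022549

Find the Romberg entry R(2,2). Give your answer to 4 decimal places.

0.0216

Richardson extrapolation on the trapezoidal column (denominator 4−1=3):
R(1,1) = 0.025543 + (0.025543 − 0.037674)/3 = 0.021499
R(2,1) = (4·0.022549 − 0.025543) / 3 = 0.021551
R(2,2) = 0.021551 + (0.021551 − 0.021499)/15 = 0.021554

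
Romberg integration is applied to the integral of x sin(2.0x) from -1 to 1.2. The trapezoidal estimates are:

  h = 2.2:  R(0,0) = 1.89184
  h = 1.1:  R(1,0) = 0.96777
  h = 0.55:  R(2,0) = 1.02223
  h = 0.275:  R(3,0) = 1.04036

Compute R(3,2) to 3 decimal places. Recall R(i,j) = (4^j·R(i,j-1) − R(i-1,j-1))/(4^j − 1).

1.047

R(2,1) = (4·1.02223 − 0.96777) / 3 = 1.04038
R(3,1) = 1.04036 + (1.04036 − 1.02223)/3 = 1.04640
R(3,2) = (16·1.04640 − 1.04038) / 15 = 1.04680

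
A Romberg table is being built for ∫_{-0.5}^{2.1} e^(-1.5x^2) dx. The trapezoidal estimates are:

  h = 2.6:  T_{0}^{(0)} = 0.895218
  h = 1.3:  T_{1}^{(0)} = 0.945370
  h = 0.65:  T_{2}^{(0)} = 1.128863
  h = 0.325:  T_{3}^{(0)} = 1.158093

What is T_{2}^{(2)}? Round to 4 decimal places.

1.2052

T_{1}^{(1)} = (4·0.945370 − 0.895218) / 3 = 0.962087
T_{2}^{(1)} = (4·1.128863 − 0.945370) / 3 = 1.190027
T_{2}^{(2)} = (16·1.190027 − 0.962087) / 15 = 1.205223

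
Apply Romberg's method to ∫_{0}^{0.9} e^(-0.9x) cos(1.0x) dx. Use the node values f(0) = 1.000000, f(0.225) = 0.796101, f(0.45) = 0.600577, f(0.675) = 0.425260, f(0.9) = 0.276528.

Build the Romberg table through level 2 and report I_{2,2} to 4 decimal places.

0.5523

I_{0,0} (trapezoid, 1 panel, h=0.9000): 0.574438
I_{1,0} (trapezoid, 2 panels, h=0.4500): 0.557478
I_{2,0} (trapezoid, 4 panels, h=0.2250): 0.553545
I_{1,1} = 0.557478 + (0.557478 − 0.574438)/3 = 0.551825
I_{2,1} = 0.553545 + (0.553545 − 0.557478)/3 = 0.552234
I_{2,2} = 0.552234 + (0.552234 − 0.551825)/15 = 0.552261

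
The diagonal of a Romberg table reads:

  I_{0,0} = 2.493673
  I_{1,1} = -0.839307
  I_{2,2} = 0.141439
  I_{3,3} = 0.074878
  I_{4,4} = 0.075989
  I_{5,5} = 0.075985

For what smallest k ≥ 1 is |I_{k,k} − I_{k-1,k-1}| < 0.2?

k = 3

|I_{1,1} − I_{0,0}| = 3.332980 ≥ 0.2
|I_{2,2} − I_{1,1}| = 0.980746 ≥ 0.2
|I_{3,3} − I_{2,2}| = 0.066561 < 0.2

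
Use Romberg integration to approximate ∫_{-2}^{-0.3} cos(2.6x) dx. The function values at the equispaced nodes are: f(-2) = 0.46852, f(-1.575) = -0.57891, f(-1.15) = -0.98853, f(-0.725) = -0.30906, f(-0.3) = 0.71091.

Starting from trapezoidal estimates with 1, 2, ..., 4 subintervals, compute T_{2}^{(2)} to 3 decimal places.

T_{0}^{(0)} (trapezoid, 1 panel, h=1.7000): 1.00252
T_{1}^{(0)} (trapezoid, 2 panels, h=0.8500): -0.33899
T_{2}^{(0)} (trapezoid, 4 panels, h=0.4250): -0.54688
T_{1}^{(1)} = -0.33899 + (-0.33899 − 1.00252)/3 = -0.78616
T_{2}^{(1)} = -0.54688 + (-0.54688 − (-0.33899))/3 = -0.61618
T_{2}^{(2)} = -0.61618 + (-0.61618 − (-0.78616))/15 = -0.60485

-0.605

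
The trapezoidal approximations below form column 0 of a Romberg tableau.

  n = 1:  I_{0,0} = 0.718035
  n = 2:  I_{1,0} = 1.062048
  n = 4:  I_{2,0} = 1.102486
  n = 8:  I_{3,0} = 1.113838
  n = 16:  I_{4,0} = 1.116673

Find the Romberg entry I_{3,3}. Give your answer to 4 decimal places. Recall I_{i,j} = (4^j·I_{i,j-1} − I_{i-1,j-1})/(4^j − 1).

I_{1,1} = 1.062048 + (1.062048 − 0.718035)/3 = 1.176719
I_{2,1} = 1.102486 + (1.102486 − 1.062048)/3 = 1.115965
I_{3,1} = 1.113838 + (1.113838 − 1.102486)/3 = 1.117622
I_{2,2} = (16·1.115965 − 1.176719) / 15 = 1.111915
I_{3,2} = (16·1.117622 − 1.115965) / 15 = 1.117732
I_{3,3} = (64·1.117732 − 1.111915) / 63 = 1.117824

1.1178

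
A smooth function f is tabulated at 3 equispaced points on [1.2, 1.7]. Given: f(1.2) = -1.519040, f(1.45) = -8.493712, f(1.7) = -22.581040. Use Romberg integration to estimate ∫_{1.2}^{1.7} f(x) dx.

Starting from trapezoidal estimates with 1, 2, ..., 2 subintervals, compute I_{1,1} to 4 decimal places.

I_{0,0} (trapezoid, 1 panel, h=0.5000): -6.025020
I_{1,0} (trapezoid, 2 panels, h=0.2500): -5.135938
I_{1,1} = -5.135938 + (-5.135938 − (-6.025020))/3 = -4.839577

-4.8396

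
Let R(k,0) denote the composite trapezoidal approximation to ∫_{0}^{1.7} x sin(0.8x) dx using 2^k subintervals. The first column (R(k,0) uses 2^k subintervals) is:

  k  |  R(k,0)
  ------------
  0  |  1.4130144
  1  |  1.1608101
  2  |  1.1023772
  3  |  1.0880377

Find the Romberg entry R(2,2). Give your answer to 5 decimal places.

R(1,1) = (4·1.1608101 − 1.4130144) / 3 = 1.0767420
R(2,1) = (4·1.1023772 − 1.1608101) / 3 = 1.0828996
R(2,2) = 1.0828996 + (1.0828996 − 1.0767420)/15 = 1.0833101

1.08331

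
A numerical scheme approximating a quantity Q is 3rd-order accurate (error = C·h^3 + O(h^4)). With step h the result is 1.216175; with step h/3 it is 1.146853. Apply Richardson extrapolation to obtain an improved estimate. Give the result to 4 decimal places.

1.1442

The leading error scales as h^3; refining by a factor of 3 reduces it by 3^3 = 27.
Extrapolated value = (27·A(h/3) − A(h)) / (27 − 1)
= (27·1.146853 − 1.216175) / 26
= 29.748856 / 26 = 1.144187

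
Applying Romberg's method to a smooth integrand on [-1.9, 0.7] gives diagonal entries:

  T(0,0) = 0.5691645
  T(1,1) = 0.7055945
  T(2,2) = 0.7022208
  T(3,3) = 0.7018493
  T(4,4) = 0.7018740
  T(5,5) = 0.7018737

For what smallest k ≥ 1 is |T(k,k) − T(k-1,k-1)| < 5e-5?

k = 4

|T(1,1) − T(0,0)| = 0.1364300 ≥ 5e-5
|T(2,2) − T(1,1)| = 0.0033737 ≥ 5e-5
|T(3,3) − T(2,2)| = 0.0003715 ≥ 5e-5
|T(4,4) − T(3,3)| = 0.0000247 < 5e-5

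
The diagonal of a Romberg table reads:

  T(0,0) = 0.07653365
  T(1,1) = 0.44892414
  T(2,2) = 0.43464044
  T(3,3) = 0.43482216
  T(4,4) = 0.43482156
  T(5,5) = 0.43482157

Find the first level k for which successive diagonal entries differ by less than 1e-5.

k = 4

|T(1,1) − T(0,0)| = 0.37239049 ≥ 1e-5
|T(2,2) − T(1,1)| = 0.01428370 ≥ 1e-5
|T(3,3) − T(2,2)| = 0.00018172 ≥ 1e-5
|T(4,4) − T(3,3)| = 0.00000060 < 1e-5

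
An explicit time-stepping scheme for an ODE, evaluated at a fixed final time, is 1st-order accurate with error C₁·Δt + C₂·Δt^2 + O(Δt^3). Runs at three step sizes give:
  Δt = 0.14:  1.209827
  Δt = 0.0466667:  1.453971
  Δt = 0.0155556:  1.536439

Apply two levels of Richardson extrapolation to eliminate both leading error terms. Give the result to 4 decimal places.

First eliminate the Δt term (factor 3^1 = 3):
  B₁ = (3·1.453971 − 1.209827)/2 = 1.576043
  B₂ = (3·1.536439 − 1.453971)/2 = 1.577673
Then eliminate the Δt^2 term (factor 3^2 = 9):
  (9·1.577673 − 1.576043)/8 = 1.577877

1.5779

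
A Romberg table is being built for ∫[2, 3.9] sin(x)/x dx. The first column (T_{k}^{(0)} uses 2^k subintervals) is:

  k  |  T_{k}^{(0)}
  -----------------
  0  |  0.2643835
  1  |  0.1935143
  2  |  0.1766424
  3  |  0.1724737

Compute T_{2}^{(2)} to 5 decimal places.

0.17109

Richardson extrapolation on the trapezoidal column (denominator 4−1=3):
T_{1}^{(1)} = 0.1935143 + (0.1935143 − 0.2643835)/3 = 0.1698912
T_{2}^{(1)} = (4·0.1766424 − 0.1935143) / 3 = 0.1710184
T_{2}^{(2)} = (16·0.1710184 − 0.1698912) / 15 = 0.1710935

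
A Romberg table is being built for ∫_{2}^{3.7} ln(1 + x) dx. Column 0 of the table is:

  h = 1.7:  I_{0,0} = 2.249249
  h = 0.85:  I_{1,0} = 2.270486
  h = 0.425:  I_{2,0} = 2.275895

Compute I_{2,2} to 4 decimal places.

I_{1,1} = 2.270486 + (2.270486 − 2.249249)/3 = 2.277565
I_{2,1} = 2.275895 + (2.275895 − 2.270486)/3 = 2.277698
I_{2,2} = 2.277698 + (2.277698 − 2.277565)/15 = 2.277707
(Column j=1 coincides with Simpson's rule on the same nodes.)

2.2777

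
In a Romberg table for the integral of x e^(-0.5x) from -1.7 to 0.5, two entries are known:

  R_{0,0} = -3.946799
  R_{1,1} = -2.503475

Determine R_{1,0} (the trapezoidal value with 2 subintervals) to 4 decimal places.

From R_{1,1} = (4·R_{1,0} − R_{0,0})/3, solve for R_{1,0}:
4·R_{1,0} = 3·(-2.503475) + (-3.946799) = -11.457224
R_{1,0} = -2.864306

-2.8643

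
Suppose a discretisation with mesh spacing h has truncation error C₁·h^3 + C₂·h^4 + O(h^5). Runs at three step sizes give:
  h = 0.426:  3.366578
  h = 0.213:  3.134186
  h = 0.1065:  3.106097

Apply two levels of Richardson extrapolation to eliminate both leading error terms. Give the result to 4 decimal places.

First eliminate the h^3 term (factor 2^3 = 8):
  B₁ = (8·3.134186 − 3.366578)/7 = 3.100987
  B₂ = (8·3.106097 − 3.134186)/7 = 3.102084
Then eliminate the h^4 term (factor 2^4 = 16):
  (16·3.102084 − 3.100987)/15 = 3.102157

3.1022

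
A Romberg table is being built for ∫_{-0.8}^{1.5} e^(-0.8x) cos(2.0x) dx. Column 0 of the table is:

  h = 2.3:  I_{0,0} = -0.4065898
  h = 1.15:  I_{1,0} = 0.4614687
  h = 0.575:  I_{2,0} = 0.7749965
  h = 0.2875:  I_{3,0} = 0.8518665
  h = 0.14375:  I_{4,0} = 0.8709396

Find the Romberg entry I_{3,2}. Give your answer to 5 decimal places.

I_{2,1} = 0.7749965 + (0.7749965 − 0.4614687)/3 = 0.8795058
I_{3,1} = 0.8518665 + (0.8518665 − 0.7749965)/3 = 0.8774898
I_{3,2} = (16·0.8774898 − 0.8795058) / 15 = 0.8773554
(Column j=1 coincides with Simpson's rule on the same nodes.)

0.87736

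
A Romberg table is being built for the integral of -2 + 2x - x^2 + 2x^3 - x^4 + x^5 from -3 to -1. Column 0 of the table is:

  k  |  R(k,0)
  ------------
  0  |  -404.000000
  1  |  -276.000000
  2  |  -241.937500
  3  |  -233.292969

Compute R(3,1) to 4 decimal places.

Richardson extrapolation on the trapezoidal column (denominator 4−1=3):
R(3,1) = (4·(-233.292969) − (-241.937500)) / 3 = -230.411459
(Column j=1 coincides with Simpson's rule on the same nodes.)

-230.4115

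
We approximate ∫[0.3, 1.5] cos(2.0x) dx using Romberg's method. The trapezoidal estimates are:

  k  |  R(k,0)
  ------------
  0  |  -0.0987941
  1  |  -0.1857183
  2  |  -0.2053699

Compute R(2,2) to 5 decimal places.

Richardson extrapolation on the trapezoidal column (denominator 4−1=3):
R(1,1) = -0.1857183 + (-0.1857183 − (-0.0987941))/3 = -0.2146930
R(2,1) = -0.2053699 + (-0.2053699 − (-0.1857183))/3 = -0.2119204
R(2,2) = -0.2119204 + (-0.2119204 − (-0.2146930))/15 = -0.2117356

-0.21174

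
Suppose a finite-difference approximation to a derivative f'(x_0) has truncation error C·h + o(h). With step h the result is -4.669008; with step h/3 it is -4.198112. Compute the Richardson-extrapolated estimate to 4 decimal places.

The leading error scales as h; refining by a factor of 3 reduces it by 3^1 = 3.
Extrapolated value = (3·A(h/3) − A(h)) / (3 − 1)
= (3·(-4.198112) − (-4.669008)) / 2
= -7.925328 / 2 = -3.962664

-3.9627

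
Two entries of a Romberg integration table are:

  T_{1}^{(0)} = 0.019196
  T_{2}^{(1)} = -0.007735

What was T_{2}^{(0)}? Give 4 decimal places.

From T_{2}^{(1)} = (4·T_{2}^{(0)} − T_{1}^{(0)})/3, solve for T_{2}^{(0)}:
4·T_{2}^{(0)} = 3·(-0.007735) + 0.019196 = -0.004009
T_{2}^{(0)} = -0.001002

-0.0010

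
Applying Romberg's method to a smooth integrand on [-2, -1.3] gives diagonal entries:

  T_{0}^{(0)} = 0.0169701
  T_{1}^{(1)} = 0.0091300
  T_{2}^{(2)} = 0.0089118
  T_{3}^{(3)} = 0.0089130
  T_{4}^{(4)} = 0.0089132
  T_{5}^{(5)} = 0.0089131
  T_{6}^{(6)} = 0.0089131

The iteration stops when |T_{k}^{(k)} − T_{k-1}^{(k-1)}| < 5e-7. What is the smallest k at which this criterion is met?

k = 4

|T_{1}^{(1)} − T_{0}^{(0)}| = 0.0078401 ≥ 5e-7
|T_{2}^{(2)} − T_{1}^{(1)}| = 0.0002182 ≥ 5e-7
|T_{3}^{(3)} − T_{2}^{(2)}| = 0.0000012 ≥ 5e-7
|T_{4}^{(4)} − T_{3}^{(3)}| = 0.0000002 < 5e-7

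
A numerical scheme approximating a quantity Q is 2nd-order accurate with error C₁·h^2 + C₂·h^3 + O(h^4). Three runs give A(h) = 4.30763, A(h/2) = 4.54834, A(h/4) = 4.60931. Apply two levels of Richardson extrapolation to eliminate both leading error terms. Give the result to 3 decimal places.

First eliminate the h^2 term (factor 2^2 = 4):
  B₁ = (4·4.54834 − 4.30763)/3 = 4.62858
  B₂ = (4·4.60931 − 4.54834)/3 = 4.62963
Then eliminate the h^3 term (factor 2^3 = 8):
  (8·4.62963 − 4.62858)/7 = 4.62978

4.630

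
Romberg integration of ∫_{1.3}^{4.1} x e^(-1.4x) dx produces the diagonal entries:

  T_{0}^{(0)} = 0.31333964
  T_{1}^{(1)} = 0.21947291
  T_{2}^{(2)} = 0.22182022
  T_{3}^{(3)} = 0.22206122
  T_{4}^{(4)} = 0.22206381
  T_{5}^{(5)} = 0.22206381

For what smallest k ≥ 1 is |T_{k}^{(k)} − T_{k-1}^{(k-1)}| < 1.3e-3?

k = 3

|T_{1}^{(1)} − T_{0}^{(0)}| = 0.09386673 ≥ 1.3e-3
|T_{2}^{(2)} − T_{1}^{(1)}| = 0.00234731 ≥ 1.3e-3
|T_{3}^{(3)} − T_{2}^{(2)}| = 0.00024100 < 1.3e-3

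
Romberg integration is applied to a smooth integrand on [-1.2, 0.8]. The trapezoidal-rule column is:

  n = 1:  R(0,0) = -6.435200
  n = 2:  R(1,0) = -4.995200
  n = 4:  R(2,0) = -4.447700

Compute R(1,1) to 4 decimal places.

R(1,1) = (4·(-4.995200) − (-6.435200)) / 3 = -4.515200

-4.5152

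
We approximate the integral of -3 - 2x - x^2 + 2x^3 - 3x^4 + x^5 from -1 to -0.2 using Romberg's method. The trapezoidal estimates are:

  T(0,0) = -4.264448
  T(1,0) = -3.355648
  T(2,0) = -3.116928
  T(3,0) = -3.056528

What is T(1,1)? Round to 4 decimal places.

Richardson extrapolation on the trapezoidal column (denominator 4−1=3):
T(1,1) = (4·(-3.355648) − (-4.264448)) / 3 = -3.052715

-3.0527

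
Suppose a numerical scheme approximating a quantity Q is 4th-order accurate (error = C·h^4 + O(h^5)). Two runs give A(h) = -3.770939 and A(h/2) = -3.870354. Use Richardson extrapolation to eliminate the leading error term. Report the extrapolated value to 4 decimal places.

-3.8770

Extrapolated value = (16·A(h/2) − A(h)) / (16 − 1)
= (16·(-3.870354) − (-3.770939)) / 15
= -58.154725 / 15 = -3.876982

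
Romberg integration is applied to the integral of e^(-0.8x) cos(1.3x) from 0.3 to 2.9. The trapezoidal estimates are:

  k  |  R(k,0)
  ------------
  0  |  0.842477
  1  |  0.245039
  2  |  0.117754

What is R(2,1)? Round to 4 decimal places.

R(2,1) = 0.117754 + (0.117754 − 0.245039)/3 = 0.075326

0.0753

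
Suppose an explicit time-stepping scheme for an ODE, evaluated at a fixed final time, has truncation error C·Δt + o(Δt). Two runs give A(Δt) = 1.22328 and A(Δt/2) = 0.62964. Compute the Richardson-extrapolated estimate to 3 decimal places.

The leading error scales as Δt; refining by a factor of 2 reduces it by 2^1 = 2.
Extrapolated value = (2·A(Δt/2) − A(Δt)) / (2 − 1)
= (2·0.62964 − 1.22328) / 1
= 0.03600 / 1 = 0.03600

0.036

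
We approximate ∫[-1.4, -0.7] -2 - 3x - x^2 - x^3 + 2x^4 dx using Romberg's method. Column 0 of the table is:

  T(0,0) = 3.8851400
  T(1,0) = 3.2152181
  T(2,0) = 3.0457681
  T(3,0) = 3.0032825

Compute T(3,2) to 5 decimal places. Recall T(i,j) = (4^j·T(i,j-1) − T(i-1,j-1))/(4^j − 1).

2.98911

T(2,1) = (4·3.0457681 − 3.2152181) / 3 = 2.9892848
T(3,1) = (4·3.0032825 − 3.0457681) / 3 = 2.9891206
T(3,2) = (16·2.9891206 − 2.9892848) / 15 = 2.9891097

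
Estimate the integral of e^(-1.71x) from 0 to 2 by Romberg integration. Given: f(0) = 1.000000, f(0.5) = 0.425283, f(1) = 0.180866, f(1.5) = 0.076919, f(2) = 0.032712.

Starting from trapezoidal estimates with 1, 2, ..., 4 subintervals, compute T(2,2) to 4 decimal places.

0.5660

T(0,0) (trapezoid, 1 panel, h=2.0000): 1.032712
T(1,0) (trapezoid, 2 panels, h=1.0000): 0.697222
T(2,0) (trapezoid, 4 panels, h=0.5000): 0.599712
T(1,1) = 0.697222 + (0.697222 − 1.032712)/3 = 0.585392
T(2,1) = 0.599712 + (0.599712 − 0.697222)/3 = 0.567209
T(2,2) = 0.567209 + (0.567209 − 0.585392)/15 = 0.565997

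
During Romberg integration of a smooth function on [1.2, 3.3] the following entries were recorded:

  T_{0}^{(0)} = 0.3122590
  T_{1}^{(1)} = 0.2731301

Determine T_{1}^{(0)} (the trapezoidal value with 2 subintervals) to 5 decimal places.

0.28291

From T_{1}^{(1)} = (4·T_{1}^{(0)} − T_{0}^{(0)})/3, solve for T_{1}^{(0)}:
4·T_{1}^{(0)} = 3·0.2731301 + 0.3122590 = 1.1316493
T_{1}^{(0)} = 0.2829123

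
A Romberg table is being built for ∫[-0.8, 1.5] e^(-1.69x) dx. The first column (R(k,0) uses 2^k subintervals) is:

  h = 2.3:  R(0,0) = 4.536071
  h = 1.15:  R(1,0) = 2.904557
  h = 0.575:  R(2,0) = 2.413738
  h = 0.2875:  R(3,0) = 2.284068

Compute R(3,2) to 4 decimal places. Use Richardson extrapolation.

2.2402

Richardson extrapolation on the trapezoidal column (denominator 4−1=3):
R(2,1) = (4·2.413738 − 2.904557) / 3 = 2.250132
R(3,1) = 2.284068 + (2.284068 − 2.413738)/3 = 2.240845
R(3,2) = (16·2.240845 − 2.250132) / 15 = 2.240226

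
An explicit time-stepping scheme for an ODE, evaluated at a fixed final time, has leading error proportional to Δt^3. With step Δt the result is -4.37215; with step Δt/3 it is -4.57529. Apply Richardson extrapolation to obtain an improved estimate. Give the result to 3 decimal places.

-4.583

Extrapolated value = (27·A(Δt/3) − A(Δt)) / (27 − 1)
= (27·(-4.57529) − (-4.37215)) / 26
= -119.16068 / 26 = -4.58310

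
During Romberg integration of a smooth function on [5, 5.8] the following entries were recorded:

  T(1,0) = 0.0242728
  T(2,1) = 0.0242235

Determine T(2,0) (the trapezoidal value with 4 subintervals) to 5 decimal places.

0.02424

From T(2,1) = (4·T(2,0) − T(1,0))/3, solve for T(2,0):
4·T(2,0) = 3·0.0242235 + 0.0242728 = 0.0969433
T(2,0) = 0.0242358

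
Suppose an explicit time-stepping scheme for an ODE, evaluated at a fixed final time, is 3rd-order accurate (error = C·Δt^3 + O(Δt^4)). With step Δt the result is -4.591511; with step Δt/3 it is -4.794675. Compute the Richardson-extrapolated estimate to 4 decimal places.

The leading error scales as Δt^3; refining by a factor of 3 reduces it by 3^3 = 27.
Extrapolated value = (27·A(Δt/3) − A(Δt)) / (27 − 1)
= (27·(-4.794675) − (-4.591511)) / 26
= -124.864714 / 26 = -4.802489

-4.8025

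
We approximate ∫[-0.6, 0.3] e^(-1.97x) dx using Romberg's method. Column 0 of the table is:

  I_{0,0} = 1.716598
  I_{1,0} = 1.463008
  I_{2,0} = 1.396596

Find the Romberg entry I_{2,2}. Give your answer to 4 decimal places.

1.3742

Richardson extrapolation on the trapezoidal column (denominator 4−1=3):
I_{1,1} = (4·1.463008 − 1.716598) / 3 = 1.378478
I_{2,1} = 1.396596 + (1.396596 − 1.463008)/3 = 1.374459
I_{2,2} = 1.374459 + (1.374459 − 1.378478)/15 = 1.374191
(Column j=1 coincides with Simpson's rule on the same nodes.)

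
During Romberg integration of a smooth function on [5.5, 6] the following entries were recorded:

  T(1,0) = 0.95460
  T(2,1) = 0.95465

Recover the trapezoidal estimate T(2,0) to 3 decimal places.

From T(2,1) = (4·T(2,0) − T(1,0))/3, solve for T(2,0):
4·T(2,0) = 3·0.95465 + 0.95460 = 3.81855
T(2,0) = 0.95464

0.955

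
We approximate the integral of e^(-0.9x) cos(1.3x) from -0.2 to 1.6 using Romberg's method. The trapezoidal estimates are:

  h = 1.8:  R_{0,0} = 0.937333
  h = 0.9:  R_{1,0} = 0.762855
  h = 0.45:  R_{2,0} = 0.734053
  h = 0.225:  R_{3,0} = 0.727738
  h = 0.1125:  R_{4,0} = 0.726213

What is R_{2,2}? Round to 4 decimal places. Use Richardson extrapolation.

R_{1,1} = (4·0.762855 − 0.937333) / 3 = 0.704696
R_{2,1} = (4·0.734053 − 0.762855) / 3 = 0.724452
R_{2,2} = 0.724452 + (0.724452 − 0.704696)/15 = 0.725769

0.7258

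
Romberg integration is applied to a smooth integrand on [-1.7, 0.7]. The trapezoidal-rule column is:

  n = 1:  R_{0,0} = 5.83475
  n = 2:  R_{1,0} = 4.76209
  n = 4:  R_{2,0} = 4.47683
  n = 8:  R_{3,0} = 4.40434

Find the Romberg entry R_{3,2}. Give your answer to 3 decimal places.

4.380

R_{2,1} = (4·4.47683 − 4.76209) / 3 = 4.38174
R_{3,1} = (4·4.40434 − 4.47683) / 3 = 4.38018
R_{3,2} = 4.38018 + (4.38018 − 4.38174)/15 = 4.38008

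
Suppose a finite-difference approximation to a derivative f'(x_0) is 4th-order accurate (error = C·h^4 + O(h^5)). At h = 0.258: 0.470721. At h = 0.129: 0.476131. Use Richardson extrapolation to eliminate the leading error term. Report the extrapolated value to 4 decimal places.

The leading error scales as h^4; refining by a factor of 2 reduces it by 2^4 = 16.
Extrapolated value = (16·A(h/2) − A(h)) / (16 − 1)
= (16·0.476131 − 0.470721) / 15
= 7.147375 / 15 = 0.476492

0.4765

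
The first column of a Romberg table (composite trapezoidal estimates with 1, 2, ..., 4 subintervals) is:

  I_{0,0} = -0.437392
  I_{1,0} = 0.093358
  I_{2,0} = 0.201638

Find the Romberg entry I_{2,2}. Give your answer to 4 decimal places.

0.2356

I_{1,1} = 0.093358 + (0.093358 − (-0.437392))/3 = 0.270275
I_{2,1} = 0.201638 + (0.201638 − 0.093358)/3 = 0.237731
I_{2,2} = (16·0.237731 − 0.270275) / 15 = 0.235561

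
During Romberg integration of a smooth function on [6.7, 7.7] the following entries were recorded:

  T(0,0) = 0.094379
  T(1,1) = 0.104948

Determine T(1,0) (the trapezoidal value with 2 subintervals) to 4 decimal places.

0.1023

From T(1,1) = (4·T(1,0) − T(0,0))/3, solve for T(1,0):
4·T(1,0) = 3·0.104948 + 0.094379 = 0.409223
T(1,0) = 0.102306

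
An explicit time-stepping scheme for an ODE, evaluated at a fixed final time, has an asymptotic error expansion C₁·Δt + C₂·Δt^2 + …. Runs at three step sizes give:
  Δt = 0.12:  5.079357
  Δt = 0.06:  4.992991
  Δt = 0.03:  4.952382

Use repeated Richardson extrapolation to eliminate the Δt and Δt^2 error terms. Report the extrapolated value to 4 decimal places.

First eliminate the Δt term (factor 2^1 = 2):
  B₁ = (2·4.992991 − 5.079357)/1 = 4.906625
  B₂ = (2·4.952382 − 4.992991)/1 = 4.911773
Then eliminate the Δt^2 term (factor 2^2 = 4):
  (4·4.911773 − 4.906625)/3 = 4.913489

4.9135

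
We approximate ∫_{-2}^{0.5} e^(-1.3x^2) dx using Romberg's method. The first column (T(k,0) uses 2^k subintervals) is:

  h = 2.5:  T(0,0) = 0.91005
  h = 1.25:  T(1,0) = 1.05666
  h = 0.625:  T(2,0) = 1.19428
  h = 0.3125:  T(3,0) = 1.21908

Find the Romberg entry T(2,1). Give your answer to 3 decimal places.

1.240

Richardson extrapolation on the trapezoidal column (denominator 4−1=3):
T(2,1) = (4·1.19428 − 1.05666) / 3 = 1.24015
(Column j=1 coincides with Simpson's rule on the same nodes.)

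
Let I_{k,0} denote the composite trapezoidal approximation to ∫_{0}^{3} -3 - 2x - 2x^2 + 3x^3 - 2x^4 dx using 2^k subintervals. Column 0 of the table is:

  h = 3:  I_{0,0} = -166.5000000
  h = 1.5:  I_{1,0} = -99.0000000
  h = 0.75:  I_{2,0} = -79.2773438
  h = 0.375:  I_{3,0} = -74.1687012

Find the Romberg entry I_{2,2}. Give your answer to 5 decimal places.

Richardson extrapolation on the trapezoidal column (denominator 4−1=3):
I_{1,1} = -99.0000000 + (-99.0000000 − (-166.5000000))/3 = -76.5000000
I_{2,1} = -79.2773438 + (-79.2773438 − (-99.0000000))/3 = -72.7031251
I_{2,2} = (16·(-72.7031251) − (-76.5000000)) / 15 = -72.4500001

-72.45000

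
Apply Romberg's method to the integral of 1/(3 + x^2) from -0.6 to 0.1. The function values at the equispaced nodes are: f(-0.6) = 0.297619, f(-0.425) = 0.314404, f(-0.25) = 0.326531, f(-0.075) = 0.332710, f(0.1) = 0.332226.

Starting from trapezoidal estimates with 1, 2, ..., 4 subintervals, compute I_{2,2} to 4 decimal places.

0.2258

I_{0,0} (trapezoid, 1 panel, h=0.7000): 0.220446
I_{1,0} (trapezoid, 2 panels, h=0.3500): 0.224509
I_{2,0} (trapezoid, 4 panels, h=0.1750): 0.225499
I_{1,1} = 0.224509 + (0.224509 − 0.220446)/3 = 0.225863
I_{2,1} = 0.225499 + (0.225499 − 0.224509)/3 = 0.225829
I_{2,2} = 0.225829 + (0.225829 − 0.225863)/15 = 0.225827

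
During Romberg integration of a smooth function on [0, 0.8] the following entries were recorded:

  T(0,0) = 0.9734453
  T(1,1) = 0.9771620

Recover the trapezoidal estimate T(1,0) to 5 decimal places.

From T(1,1) = (4·T(1,0) − T(0,0))/3, solve for T(1,0):
4·T(1,0) = 3·0.9771620 + 0.9734453 = 3.9049313
T(1,0) = 0.9762328

0.97623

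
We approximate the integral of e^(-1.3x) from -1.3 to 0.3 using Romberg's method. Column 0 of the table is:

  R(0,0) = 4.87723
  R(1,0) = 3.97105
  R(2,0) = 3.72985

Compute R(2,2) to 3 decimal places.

3.648

Richardson extrapolation on the trapezoidal column (denominator 4−1=3):
R(1,1) = 3.97105 + (3.97105 − 4.87723)/3 = 3.66899
R(2,1) = 3.72985 + (3.72985 − 3.97105)/3 = 3.64945
R(2,2) = (16·3.64945 − 3.66899) / 15 = 3.64815
(Column j=1 coincides with Simpson's rule on the same nodes.)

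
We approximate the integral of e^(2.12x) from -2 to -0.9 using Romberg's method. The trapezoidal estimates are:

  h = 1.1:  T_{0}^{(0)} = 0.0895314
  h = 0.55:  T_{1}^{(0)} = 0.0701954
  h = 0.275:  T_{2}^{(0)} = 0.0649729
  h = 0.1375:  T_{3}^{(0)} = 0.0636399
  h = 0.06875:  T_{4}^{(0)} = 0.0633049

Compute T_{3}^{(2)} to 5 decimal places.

0.06319

T_{2}^{(1)} = (4·0.0649729 − 0.0701954) / 3 = 0.0632321
T_{3}^{(1)} = 0.0636399 + (0.0636399 − 0.0649729)/3 = 0.0631956
T_{3}^{(2)} = 0.0631956 + (0.0631956 − 0.0632321)/15 = 0.0631932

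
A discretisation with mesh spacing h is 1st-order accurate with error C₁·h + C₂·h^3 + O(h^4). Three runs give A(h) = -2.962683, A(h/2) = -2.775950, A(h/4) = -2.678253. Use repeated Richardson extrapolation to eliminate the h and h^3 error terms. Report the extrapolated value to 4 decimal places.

First eliminate the h term (factor 2^1 = 2):
  B₁ = (2·(-2.775950) − (-2.962683))/1 = -2.589217
  B₂ = (2·(-2.678253) − (-2.775950))/1 = -2.580556
Then eliminate the h^3 term (factor 2^3 = 8):
  (8·(-2.580556) − (-2.589217))/7 = -2.579319

-2.5793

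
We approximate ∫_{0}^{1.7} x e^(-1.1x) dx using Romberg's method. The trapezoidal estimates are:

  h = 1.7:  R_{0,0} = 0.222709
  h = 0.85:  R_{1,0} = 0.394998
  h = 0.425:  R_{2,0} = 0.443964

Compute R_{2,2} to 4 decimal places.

Richardson extrapolation on the trapezoidal column (denominator 4−1=3):
R_{1,1} = 0.394998 + (0.394998 − 0.222709)/3 = 0.452428
R_{2,1} = (4·0.443964 − 0.394998) / 3 = 0.460286
R_{2,2} = 0.460286 + (0.460286 − 0.452428)/15 = 0.460810
(Column j=1 coincides with Simpson's rule on the same nodes.)

0.4608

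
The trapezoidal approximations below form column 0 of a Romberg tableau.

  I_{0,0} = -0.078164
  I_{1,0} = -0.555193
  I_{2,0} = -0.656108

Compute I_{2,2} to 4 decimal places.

-0.6881

Richardson extrapolation on the trapezoidal column (denominator 4−1=3):
I_{1,1} = (4·(-0.555193) − (-0.078164)) / 3 = -0.714203
I_{2,1} = -0.656108 + (-0.656108 − (-0.555193))/3 = -0.689746
I_{2,2} = -0.689746 + (-0.689746 − (-0.714203))/15 = -0.688116
(Column j=1 coincides with Simpson's rule on the same nodes.)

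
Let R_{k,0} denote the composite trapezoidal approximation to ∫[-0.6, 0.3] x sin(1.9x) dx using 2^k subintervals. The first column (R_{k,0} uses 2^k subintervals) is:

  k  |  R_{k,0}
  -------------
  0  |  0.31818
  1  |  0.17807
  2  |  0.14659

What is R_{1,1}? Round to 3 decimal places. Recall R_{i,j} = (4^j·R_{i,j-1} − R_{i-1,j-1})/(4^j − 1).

R_{1,1} = (4·0.17807 − 0.31818) / 3 = 0.13137

0.131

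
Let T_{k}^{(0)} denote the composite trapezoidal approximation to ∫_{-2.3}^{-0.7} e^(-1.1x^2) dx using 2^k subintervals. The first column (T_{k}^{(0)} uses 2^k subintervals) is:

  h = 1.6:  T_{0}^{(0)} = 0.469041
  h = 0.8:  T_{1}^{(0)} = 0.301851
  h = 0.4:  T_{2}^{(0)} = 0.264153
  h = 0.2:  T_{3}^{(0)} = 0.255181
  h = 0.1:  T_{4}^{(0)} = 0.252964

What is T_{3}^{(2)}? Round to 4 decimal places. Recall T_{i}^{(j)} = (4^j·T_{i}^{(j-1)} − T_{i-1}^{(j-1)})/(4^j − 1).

0.2522

Richardson extrapolation on the trapezoidal column (denominator 4−1=3):
T_{2}^{(1)} = 0.264153 + (0.264153 − 0.301851)/3 = 0.251587
T_{3}^{(1)} = 0.255181 + (0.255181 − 0.264153)/3 = 0.252190
T_{3}^{(2)} = 0.252190 + (0.252190 − 0.251587)/15 = 0.252230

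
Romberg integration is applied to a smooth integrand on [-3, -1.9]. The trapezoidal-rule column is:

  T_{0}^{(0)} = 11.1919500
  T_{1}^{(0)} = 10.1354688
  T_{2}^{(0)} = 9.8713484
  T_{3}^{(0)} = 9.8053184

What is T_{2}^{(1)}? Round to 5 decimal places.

Richardson extrapolation on the trapezoidal column (denominator 4−1=3):
T_{2}^{(1)} = 9.8713484 + (9.8713484 − 10.1354688)/3 = 9.7833083

9.78331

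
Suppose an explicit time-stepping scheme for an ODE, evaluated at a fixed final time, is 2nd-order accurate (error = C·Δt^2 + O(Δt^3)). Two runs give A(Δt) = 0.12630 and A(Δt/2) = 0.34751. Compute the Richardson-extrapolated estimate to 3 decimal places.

0.421

The leading error scales as Δt^2; refining by a factor of 2 reduces it by 2^2 = 4.
Extrapolated value = (4·A(Δt/2) − A(Δt)) / (4 − 1)
= (4·0.34751 − 0.12630) / 3
= 1.26374 / 3 = 0.42125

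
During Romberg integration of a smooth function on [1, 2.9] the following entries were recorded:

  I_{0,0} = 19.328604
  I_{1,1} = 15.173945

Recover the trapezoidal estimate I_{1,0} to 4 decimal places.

From I_{1,1} = (4·I_{1,0} − I_{0,0})/3, solve for I_{1,0}:
4·I_{1,0} = 3·15.173945 + 19.328604 = 64.850439
I_{1,0} = 16.212610

16.2126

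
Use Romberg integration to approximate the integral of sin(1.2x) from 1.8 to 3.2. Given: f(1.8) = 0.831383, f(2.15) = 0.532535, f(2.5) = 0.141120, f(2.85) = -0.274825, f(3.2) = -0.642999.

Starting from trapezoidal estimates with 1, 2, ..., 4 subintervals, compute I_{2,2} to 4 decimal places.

0.1751

I_{0,0} (trapezoid, 1 panel, h=1.4000): 0.131869
I_{1,0} (trapezoid, 2 panels, h=0.7000): 0.164718
I_{2,0} (trapezoid, 4 panels, h=0.3500): 0.172558
I_{1,1} = 0.164718 + (0.164718 − 0.131869)/3 = 0.175668
I_{2,1} = 0.172558 + (0.172558 − 0.164718)/3 = 0.175171
I_{2,2} = 0.175171 + (0.175171 − 0.175668)/15 = 0.175138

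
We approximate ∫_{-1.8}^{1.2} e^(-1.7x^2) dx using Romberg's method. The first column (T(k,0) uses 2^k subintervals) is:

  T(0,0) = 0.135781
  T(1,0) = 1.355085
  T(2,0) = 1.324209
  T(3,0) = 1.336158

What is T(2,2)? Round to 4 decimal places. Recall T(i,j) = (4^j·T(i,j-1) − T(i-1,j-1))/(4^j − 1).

1.2841

T(1,1) = 1.355085 + (1.355085 − 0.135781)/3 = 1.761520
T(2,1) = (4·1.324209 − 1.355085) / 3 = 1.313917
T(2,2) = 1.313917 + (1.313917 − 1.761520)/15 = 1.284077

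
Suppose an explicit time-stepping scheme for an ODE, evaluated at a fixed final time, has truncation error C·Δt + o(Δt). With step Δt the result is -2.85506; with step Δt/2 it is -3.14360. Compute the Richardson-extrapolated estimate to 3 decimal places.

-3.432

The leading error scales as Δt; refining by a factor of 2 reduces it by 2^1 = 2.
Extrapolated value = (2·A(Δt/2) − A(Δt)) / (2 − 1)
= (2·(-3.14360) − (-2.85506)) / 1
= -3.43214 / 1 = -3.43214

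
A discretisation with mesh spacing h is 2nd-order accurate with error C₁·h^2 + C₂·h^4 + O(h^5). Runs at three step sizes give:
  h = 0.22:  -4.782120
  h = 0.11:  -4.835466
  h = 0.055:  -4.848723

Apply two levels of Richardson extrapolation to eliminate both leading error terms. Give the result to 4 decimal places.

-4.8531

First eliminate the h^2 term (factor 2^2 = 4):
  B₁ = (4·(-4.835466) − (-4.782120))/3 = -4.853248
  B₂ = (4·(-4.848723) − (-4.835466))/3 = -4.853142
Then eliminate the h^4 term (factor 2^4 = 16):
  (16·(-4.853142) − (-4.853248))/15 = -4.853135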